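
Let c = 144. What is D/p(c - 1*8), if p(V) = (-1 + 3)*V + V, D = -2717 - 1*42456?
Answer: -45173/408 ≈ -110.72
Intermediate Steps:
D = -45173 (D = -2717 - 42456 = -45173)
p(V) = 3*V (p(V) = 2*V + V = 3*V)
D/p(c - 1*8) = -45173*1/(3*(144 - 1*8)) = -45173*1/(3*(144 - 8)) = -45173/(3*136) = -45173/408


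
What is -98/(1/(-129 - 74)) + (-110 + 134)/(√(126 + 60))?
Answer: 19894 + 4*√186/31 ≈ 19896.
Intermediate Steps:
-98/(1/(-129 - 74)) + (-110 + 134)/(√(126 + 60)) = -98/(1/(-203)) + 24/(√186) = -98/(-1/203) + 24*(√186/186) = -98*(-203) + 4*√186/31 = 19894 + 4*√186/31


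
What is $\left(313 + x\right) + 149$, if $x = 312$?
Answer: $774$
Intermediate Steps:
$\left(313 + x\right) + 149 = \left(313 + 312\right) + 149 = 625 + 149 = 774$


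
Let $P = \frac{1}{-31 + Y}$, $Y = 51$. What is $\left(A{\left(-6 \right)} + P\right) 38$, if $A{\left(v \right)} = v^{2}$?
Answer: $\frac{13699}{10} \approx 1369.9$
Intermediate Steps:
$P = \frac{1}{20}$ ($P = \frac{1}{-31 + 51} = \frac{1}{20} \approx 0.05$)
$\left(A{\left(-6 \right)} + P\right) 38 = \left(\left(-6\right)^{2} + \frac{1}{20}\right) 38 = \left(36 + \frac{1}{20}\right) 38 = \frac{721}{20} \cdot 38 = \frac{13699}{10}$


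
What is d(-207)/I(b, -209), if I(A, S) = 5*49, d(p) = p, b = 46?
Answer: -207/245 ≈ -0.84490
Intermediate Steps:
I(A, S) = 245
d(-207)/I(b, -209) = -207/245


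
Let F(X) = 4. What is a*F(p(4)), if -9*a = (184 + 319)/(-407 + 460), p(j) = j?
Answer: -2012/477 ≈ -4.2180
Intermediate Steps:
a = -503/477 (a = -(184 + 319)/(9*(-407 + 460)) = -503/(9*53) = -⅑*503/53 = -503/477 ≈ -1.0545)
a*F(p(4)) = -503/477*4 = -2012/477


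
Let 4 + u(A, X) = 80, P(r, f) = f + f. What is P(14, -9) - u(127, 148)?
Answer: -94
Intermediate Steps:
P(r, f) = 2*f
u(A, X) = 76 (u(A, X) = -4 + 80 = 76)
P(14, -9) - u(127, 148) = 2*(-9) - 1*76 = -18 - 76 = -94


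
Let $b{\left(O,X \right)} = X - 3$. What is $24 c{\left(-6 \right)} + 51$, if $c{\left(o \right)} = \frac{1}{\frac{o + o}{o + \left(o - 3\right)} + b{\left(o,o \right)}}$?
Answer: $\frac{1971}{41} \approx 48.073$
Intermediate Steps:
$b{\left(O,X \right)} = -3 + X$
$c{\left(o \right)} = \frac{1}{-3 + o + \frac{2 o}{-3 + 2 o}}$ ($c{\left(o \right)} = \frac{1}{\frac{o + o}{o + \left(o - 3\right)} + \left(-3 + o\right)} = \frac{1}{\frac{2 o}{o + \left(-3 + o\right)} + \left(-3 + o\right)} = \frac{1}{\frac{2 o}{-3 + 2 o} + \left(-3 + o\right)} = \frac{1}{-3 + o + \frac{2 o}{-3 + 2 o}}$)
$24 c{\left(-6 \right)} + 51 = 24 \frac{-3 + 2 \left(-6\right)}{9 - -6 + 2 \left(-6\right) \left(-3 - 6\right)} + 51 = 24 \frac{-3 - 12}{9 + 6 + 2 \left(-6\right) \left(-9\right)} + 51 = 24 \frac{1}{9 + 6 + 108} \left(-15\right) + 51 = 24 \cdot \frac{1}{123} \left(-15\right) + 51 = 24 \left(- \frac{5}{41}\right) + 51 = - \frac{120}{41} + 51 = \frac{1971}{41}$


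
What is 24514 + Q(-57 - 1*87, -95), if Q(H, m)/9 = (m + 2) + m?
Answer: 22822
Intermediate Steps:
Q(H, m) = 18 + 18*m (Q(H, m) = 9*((m + 2) + m) = 9*((2 + m) + m) = 9*(2 + 2*m) = 18 + 18*m)
24514 + Q(-57 - 1*87, -95) = 24514 + (18 + 18*(-95)) = 24514 + (18 - 1710) = 24514 - 1692 = 22822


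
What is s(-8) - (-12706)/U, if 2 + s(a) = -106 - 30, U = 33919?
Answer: -4668116/33919 ≈ -137.63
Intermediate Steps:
s(a) = -138 (s(a) = -2 + (-106 - 30) = -2 - 136 = -138)
s(-8) - (-12706)/U = -138 - (-12706)/33919 = -138 - 1*(-12706/33919) = -138 + 12706/33919 = -4668116/33919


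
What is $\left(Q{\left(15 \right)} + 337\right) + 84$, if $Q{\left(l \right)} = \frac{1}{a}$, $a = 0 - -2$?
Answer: $\frac{843}{2} \approx 421.5$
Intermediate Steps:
$a = 2$ ($a = 0 + 2 = 2$)
$Q{\left(l \right)} = \frac{1}{2}$
$\left(Q{\left(15 \right)} + 337\right) + 84 = \left(\frac{1}{2} + 337\right) + 84 = \frac{675}{2} + 84 = \frac{843}{2}$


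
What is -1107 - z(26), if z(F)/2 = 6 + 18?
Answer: -1155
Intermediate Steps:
z(F) = 48 (z(F) = 2*(6 + 18) = 2*24 = 48)
-1107 - z(26) = -1107 - 1*48 = -1107 - 48 = -1155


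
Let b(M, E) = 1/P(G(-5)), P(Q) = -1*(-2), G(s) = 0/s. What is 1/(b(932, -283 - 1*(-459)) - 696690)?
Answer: -2/1393379 ≈ -1.4354e-6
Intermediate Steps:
G(s) = 0
P(Q) = 2
b(M, E) = ½ (b(M, E) = 1/2 = ½)
1/(b(932, -283 - 1*(-459)) - 696690) = 1/(½ - 696690) = 1/(-1393379/2) = -2/1393379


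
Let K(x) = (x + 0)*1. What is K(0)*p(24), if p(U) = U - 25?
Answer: 0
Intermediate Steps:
K(x) = x (K(x) = x*1 = x)
p(U) = -25 + U
K(0)*p(24) = 0*(-25 + 24) = 0*(-1) = 0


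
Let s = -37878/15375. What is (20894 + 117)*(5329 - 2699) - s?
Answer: 283202028876/5125 ≈ 5.5259e+7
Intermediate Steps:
s = -12626/5125 (s = -37878*1/15375 = -12626/5125 ≈ -2.4636)
(20894 + 117)*(5329 - 2699) - s = (20894 + 117)*(5329 - 2699) - 1*(-12626/5125) = 21011*2630 + 12626/5125 = 55258930 + 12626/5125 = 283202028876/5125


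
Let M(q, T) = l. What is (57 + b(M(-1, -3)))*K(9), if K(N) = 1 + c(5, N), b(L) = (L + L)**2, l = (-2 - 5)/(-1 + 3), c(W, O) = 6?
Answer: 742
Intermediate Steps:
l = -7/2 ≈ -3.5000
M(q, T) = -7/2
b(L) = 4*L**2 (b(L) = (2*L)**2 = 4*L**2)
K(N) = 7 (K(N) = 1 + 6 = 7)
(57 + b(M(-1, -3)))*K(9) = (57 + 4*(-7/2)**2)*7 = (57 + 4*(49/4))*7 = (57 + 49)*7 = 106*7 = 742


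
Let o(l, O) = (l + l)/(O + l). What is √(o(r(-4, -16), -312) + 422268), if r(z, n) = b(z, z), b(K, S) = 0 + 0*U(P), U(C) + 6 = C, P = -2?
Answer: 2*√105567 ≈ 649.82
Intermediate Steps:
U(C) = -6 + C
b(K, S) = 0 (b(K, S) = 0 + 0*(-6 - 2) = 0 + 0*(-8) = 0 + 0 = 0)
r(z, n) = 0
o(l, O) = 2*l/(O + l) (o(l, O) = (2*l)/(O + l) = 2*l/(O + l))
√(o(r(-4, -16), -312) + 422268) = √(2*0/(-312 + 0) + 422268) = √(2*0/(-312) + 422268) = √(2*0*(-1/312) + 422268) = √(0 + 422268) = √422268 = 2*√105567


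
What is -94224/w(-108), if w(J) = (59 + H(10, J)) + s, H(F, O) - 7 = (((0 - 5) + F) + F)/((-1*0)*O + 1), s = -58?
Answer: -94224/23 ≈ -4096.7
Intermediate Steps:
H(F, O) = 2 + 2*F (H(F, O) = 7 + (((0 - 5) + F) + F)/((-1*0)*O + 1) = 7 + ((-5 + F) + F)/(0*O + 1) = 7 + (-5 + 2*F)/(0 + 1) = 7 + (-5 + 2*F)/1 = 7 + (-5 + 2*F)*1 = 7 + (-5 + 2*F) = 2 + 2*F)
w(J) = 23 (w(J) = (59 + (2 + 2*10)) - 58 = (59 + (2 + 20)) - 58 = (59 + 22) - 58 = 81 - 58 = 23)
-94224/w(-108) = -94224/23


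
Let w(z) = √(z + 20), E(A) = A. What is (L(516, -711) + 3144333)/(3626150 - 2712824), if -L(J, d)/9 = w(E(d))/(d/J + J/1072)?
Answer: 1048111/304442 + 2881*I*√691/262124562 ≈ 3.4427 + 0.00028892*I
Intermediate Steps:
w(z) = √(20 + z)
L(J, d) = -9*√(20 + d)/(J/1072 + d/J) (L(J, d) = -9*√(20 + d)/(d/J + J/1072) = -9*√(20 + d)/(J/1072 + d/J))
(L(516, -711) + 3144333)/(3626150 - 2712824) = (-9648*516*√(20 - 711)/(516² + 1072*(-711)) + 3144333)/(3626150 - 2712824) = (-9648*516*√(-691)/(266256 - 762192) + 3144333)/913326 = (-9648*516*I*√691/(-495936) + 3144333)*(1/913326) = (-9648*516*I*√691*(-1/495936) + 3144333)*(1/913326) = (2881*I*√691/287 + 3144333)*(1/913326) = (3144333 + 2881*I*√691/287)*(1/913326) = 1048111/304442 + 2881*I*√691/262124562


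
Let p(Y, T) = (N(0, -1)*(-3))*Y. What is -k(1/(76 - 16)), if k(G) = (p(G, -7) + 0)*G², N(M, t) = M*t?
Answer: 0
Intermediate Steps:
p(Y, T) = 0 (p(Y, T) = ((0*(-1))*(-3))*Y = (0*(-3))*Y = 0*Y = 0)
k(G) = 0 (k(G) = (0 + 0)*G² = 0*G² = 0)
-k(1/(76 - 16)) = -1*0 = 0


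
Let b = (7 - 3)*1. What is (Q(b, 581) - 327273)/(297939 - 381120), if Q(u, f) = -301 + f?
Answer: 326993/83181 ≈ 3.9311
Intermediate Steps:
b = 4 (b = 4*1 = 4)
(Q(b, 581) - 327273)/(297939 - 381120) = ((-301 + 581) - 327273)/(297939 - 381120) = (280 - 327273)/(-83181) = -326993*(-1/83181) = 326993/83181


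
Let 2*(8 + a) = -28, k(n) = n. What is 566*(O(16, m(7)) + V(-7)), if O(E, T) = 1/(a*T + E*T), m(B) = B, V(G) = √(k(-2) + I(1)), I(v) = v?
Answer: -283/21 + 566*I ≈ -13.476 + 566.0*I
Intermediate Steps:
V(G) = I (V(G) = √(-2 + 1) = √(-1) = I)
a = -22 (a = -8 + (½)*(-28) = -8 - 14 = -22)
O(E, T) = 1/(-22*T + E*T)
566*(O(16, m(7)) + V(-7)) = 566*(1/(7*(-22 + 16)) + I) = 566*((⅐)/(-6) + I) = 566*((⅐)*(-⅙) + I) = 566*(-1/42 + I) = -283/21 + 566*I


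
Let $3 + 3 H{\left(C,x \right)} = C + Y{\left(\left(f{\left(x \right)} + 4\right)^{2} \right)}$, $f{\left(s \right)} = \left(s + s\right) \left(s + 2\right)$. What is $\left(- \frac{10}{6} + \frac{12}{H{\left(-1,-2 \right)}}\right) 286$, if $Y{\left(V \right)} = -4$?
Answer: $- \frac{5291}{3} \approx -1763.7$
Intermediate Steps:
$f{\left(s \right)} = 2 s \left(2 + s\right)$
$H{\left(C,x \right)} = - \frac{7}{3} + \frac{C}{3}$ ($H{\left(C,x \right)} = -1 + \frac{C - 4}{3} = -1 + \frac{-4 + C}{3} = -1 + \left(- \frac{4}{3} + \frac{C}{3}\right) = - \frac{7}{3} + \frac{C}{3}$)
$\left(- \frac{10}{6} + \frac{12}{H{\left(-1,-2 \right)}}\right) 286 = \left(- \frac{10}{6} + \frac{12}{- \frac{7}{3} + \frac{1}{3} \left(-1\right)}\right) 286 = \left(\left(-10\right) \frac{1}{6} + \frac{12}{- \frac{7}{3} - \frac{1}{3}}\right) 286 = \left(- \frac{5}{3} + \frac{12}{- \frac{8}{3}}\right) 286 = \left(- \frac{5}{3} + 12 \left(- \frac{3}{8}\right)\right) 286 = \left(- \frac{5}{3} - \frac{9}{2}\right) 286 = \left(- \frac{37}{6}\right) 286 = - \frac{5291}{3}$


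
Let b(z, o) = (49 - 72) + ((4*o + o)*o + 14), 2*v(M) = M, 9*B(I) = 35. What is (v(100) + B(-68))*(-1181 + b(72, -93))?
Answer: 20396675/9 ≈ 2.2663e+6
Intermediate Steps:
B(I) = 35/9 (B(I) = (1/9)*35 = 35/9)
v(M) = M/2
b(z, o) = -9 + 5*o**2 (b(z, o) = -23 + ((5*o)*o + 14) = -23 + (5*o**2 + 14) = -23 + (14 + 5*o**2) = -9 + 5*o**2)
(v(100) + B(-68))*(-1181 + b(72, -93)) = ((1/2)*100 + 35/9)*(-1181 + (-9 + 5*(-93)**2)) = (50 + 35/9)*(-1181 + (-9 + 5*8649)) = 485*(-1181 + (-9 + 43245))/9 = 485*(-1181 + 43236)/9 = (485/9)*42055 = 20396675/9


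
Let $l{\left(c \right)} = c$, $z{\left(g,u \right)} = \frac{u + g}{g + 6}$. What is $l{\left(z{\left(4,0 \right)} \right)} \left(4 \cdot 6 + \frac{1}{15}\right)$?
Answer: $\frac{722}{75} \approx 9.6267$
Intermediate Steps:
$z{\left(g,u \right)} = \frac{g + u}{6 + g}$
$l{\left(z{\left(4,0 \right)} \right)} \left(4 \cdot 6 + \frac{1}{15}\right) = \frac{4 + 0}{6 + 4} \left(4 \cdot 6 + \frac{1}{15}\right) = \frac{1}{10} \cdot 4 \left(24 + \frac{1}{15}\right) = \frac{1}{10} \cdot 4 \cdot \frac{361}{15} = \frac{2}{5} \cdot \frac{361}{15} = \frac{722}{75}$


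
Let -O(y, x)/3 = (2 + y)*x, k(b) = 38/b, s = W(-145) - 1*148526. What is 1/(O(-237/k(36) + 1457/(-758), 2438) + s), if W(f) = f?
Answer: 7201/10750698228 ≈ 6.6982e-7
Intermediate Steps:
s = -148671 (s = -145 - 1*148526 = -145 - 148526 = -148671)
O(y, x) = -3*x*(2 + y) (O(y, x) = -3*(2 + y)*x = -3*x*(2 + y))
1/(O(-237/k(36) + 1457/(-758), 2438) + s) = 1/(-3*2438*(2 + (-237/(38/36) + 1457/(-758))) - 148671) = 1/(-3*2438*(2 + (-237/(38*(1/36)) + 1457*(-1/758))) - 148671) = 1/(-3*2438*(2 + (-237/19/18 - 1457/758)) - 148671) = 1/(-3*2438*(2 + (-237*18/19 - 1457/758)) - 148671) = 1/(-3*2438*(2 + (-4266/19 - 1457/758)) - 148671) = 1/(-3*2438*(2 - 3261311/14402) - 148671) = 1/(-3*2438*(-3232507/14402) - 148671) = 1/(11821278099/7201 - 148671) = 1/(10750698228/7201) = 7201/10750698228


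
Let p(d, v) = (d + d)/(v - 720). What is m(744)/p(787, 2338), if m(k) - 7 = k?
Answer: 607559/787 ≈ 771.99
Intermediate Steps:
p(d, v) = 2*d/(-720 + v) (p(d, v) = (2*d)/(-720 + v) = 2*d/(-720 + v))
m(k) = 7 + k
m(744)/p(787, 2338) = (7 + 744)/((2*787/(-720 + 2338))) = 751/((2*787/1618)) = 751/((2*787*(1/1618))) = 751/(787/809) = 751*(809/787) = 607559/787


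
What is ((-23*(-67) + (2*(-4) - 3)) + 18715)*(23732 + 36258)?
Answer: 1214497550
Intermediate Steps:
((-23*(-67) + (2*(-4) - 3)) + 18715)*(23732 + 36258) = ((1541 + (-8 - 3)) + 18715)*59990 = ((1541 - 11) + 18715)*59990 = (1530 + 18715)*59990 = 20245*59990 = 1214497550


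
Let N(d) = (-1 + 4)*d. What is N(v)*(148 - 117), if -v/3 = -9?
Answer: 2511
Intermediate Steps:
v = 27 (v = -3*(-9) = 27)
N(d) = 3*d
N(v)*(148 - 117) = (3*27)*(148 - 117) = 81*31 = 2511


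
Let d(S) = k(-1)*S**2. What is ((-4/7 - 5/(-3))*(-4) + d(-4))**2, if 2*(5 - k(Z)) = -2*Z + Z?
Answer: 2016400/441 ≈ 4572.3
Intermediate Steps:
k(Z) = 5 + Z/2 (k(Z) = 5 - (-2*Z + Z)/2 = 5 - (-1)*Z/2 = 5 + Z/2)
d(S) = 9*S**2/2 (d(S) = (5 + (1/2)*(-1))*S**2 = (5 - 1/2)*S**2 = 9*S**2/2)
((-4/7 - 5/(-3))*(-4) + d(-4))**2 = ((-4/7 - 5/(-3))*(-4) + (9/2)*(-4)**2)**2 = ((-4*1/7 - 5*(-1/3))*(-4) + (9/2)*16)**2 = ((-4/7 + 5/3)*(-4) + 72)**2 = ((23/21)*(-4) + 72)**2 = (-92/21 + 72)**2 = (1420/21)**2 = 2016400/441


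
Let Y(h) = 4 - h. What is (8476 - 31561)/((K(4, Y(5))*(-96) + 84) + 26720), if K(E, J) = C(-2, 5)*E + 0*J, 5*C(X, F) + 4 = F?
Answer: -115425/133636 ≈ -0.86373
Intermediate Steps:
C(X, F) = -⅘ + F/5
K(E, J) = E/5 (K(E, J) = (-⅘ + (⅕)*5)*E + 0*J = (-⅘ + 1)*E + 0 = E/5 + 0 = E/5)
(8476 - 31561)/((K(4, Y(5))*(-96) + 84) + 26720) = (8476 - 31561)/((((⅕)*4)*(-96) + 84) + 26720) = -23085/(((⅘)*(-96) + 84) + 26720) = -23085/((-384/5 + 84) + 26720) = -23085/(36/5 + 26720) = -23085/133636/5 = -23085*5/133636 = -115425/133636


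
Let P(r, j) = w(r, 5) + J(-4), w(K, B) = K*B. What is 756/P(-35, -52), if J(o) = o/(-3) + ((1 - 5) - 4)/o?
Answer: -2268/515 ≈ -4.4039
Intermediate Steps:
J(o) = -8/o - o/3 (J(o) = o*(-⅓) + (-4 - 4)/o = -o/3 - 8/o = -8/o - o/3)
w(K, B) = B*K
P(r, j) = 10/3 + 5*r (P(r, j) = 5*r + (-8/(-4) - ⅓*(-4)) = 5*r + (-8*(-¼) + 4/3) = 5*r + (2 + 4/3) = 5*r + 10/3 = 10/3 + 5*r)
756/P(-35, -52) = 756/(10/3 + 5*(-35)) = 756/(10/3 - 175) = 756/(-515/3) = 756*(-3/515) = -2268/515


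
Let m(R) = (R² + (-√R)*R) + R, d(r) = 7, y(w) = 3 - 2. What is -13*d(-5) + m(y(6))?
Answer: -90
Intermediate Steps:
y(w) = 1
m(R) = R + R² - R^(3/2) (m(R) = (R² - R^(3/2)) + R = R + R² - R^(3/2))
-13*d(-5) + m(y(6)) = -13*7 + (1 + 1² - 1^(3/2)) = -91 + (1 + 1 - 1*1) = -91 + (1 + 1 - 1) = -91 + 1 = -90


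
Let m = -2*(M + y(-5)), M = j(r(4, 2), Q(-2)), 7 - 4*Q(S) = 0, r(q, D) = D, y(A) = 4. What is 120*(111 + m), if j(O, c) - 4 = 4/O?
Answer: 10920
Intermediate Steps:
Q(S) = 7/4 (Q(S) = 7/4 - 1/4*0 = 7/4 + 0 = 7/4)
j(O, c) = 4 + 4/O
M = 6 (M = 4 + 4/2 = 4 + 4*(1/2) = 4 + 2 = 6)
m = -20 (m = -2*(6 + 4) = -2*10 = -20)
120*(111 + m) = 120*(111 - 20) = 120*91 = 10920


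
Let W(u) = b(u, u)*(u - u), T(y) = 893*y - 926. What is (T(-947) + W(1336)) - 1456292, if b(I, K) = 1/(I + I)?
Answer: -2302889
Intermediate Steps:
T(y) = -926 + 893*y
b(I, K) = 1/(2*I)
W(u) = 0 (W(u) = (1/(2*u))*(u - u) = (1/(2*u))*0 = 0)
(T(-947) + W(1336)) - 1456292 = ((-926 + 893*(-947)) + 0) - 1456292 = ((-926 - 845671) + 0) - 1456292 = (-846597 + 0) - 1456292 = -846597 - 1456292 = -2302889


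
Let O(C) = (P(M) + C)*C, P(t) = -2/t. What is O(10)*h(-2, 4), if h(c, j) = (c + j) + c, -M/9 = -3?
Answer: 0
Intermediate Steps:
M = 27 (M = -9*(-3) = 27)
O(C) = C*(-2/27 + C) (O(C) = (-2/27 + C)*C = C*(-2/27 + C))
h(c, j) = j + 2*c
O(10)*h(-2, 4) = ((1/27)*10*(-2 + 27*10))*(4 + 2*(-2)) = ((1/27)*10*(-2 + 270))*(4 - 4) = ((1/27)*10*268)*0 = (2680/27)*0 = 0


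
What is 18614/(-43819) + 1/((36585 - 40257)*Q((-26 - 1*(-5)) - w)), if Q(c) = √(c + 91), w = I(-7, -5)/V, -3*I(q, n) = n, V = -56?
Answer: -18614/43819 - √494130/21600540 ≈ -0.42483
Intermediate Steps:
I(q, n) = -n/3
w = -5/168 (w = -⅓*(-5)/(-56) = (5/3)*(-1/56) = -5/168 ≈ -0.029762)
Q(c) = √(91 + c)
18614/(-43819) + 1/((36585 - 40257)*Q((-26 - 1*(-5)) - w)) = 18614/(-43819) + 1/((36585 - 40257)*(√(91 + ((-26 - 1*(-5)) - 1*(-5/168))))) = 18614*(-1/43819) + 1/((-3672)*(√(91 + ((-26 + 5) + 5/168)))) = -18614/43819 - 1/(3672*√(91 + (-21 + 5/168))) = -18614/43819 - 1/(3672*√(91 - 3523/168)) = -18614/43819 - 2*√494130/11765/3672 = -18614/43819 - √494130/21600540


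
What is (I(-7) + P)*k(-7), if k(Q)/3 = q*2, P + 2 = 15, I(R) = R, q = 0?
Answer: 0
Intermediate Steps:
P = 13 (P = -2 + 15 = 13)
k(Q) = 0 (k(Q) = 3*(0*2) = 3*0 = 0)
(I(-7) + P)*k(-7) = (-7 + 13)*0 = 6*0 = 0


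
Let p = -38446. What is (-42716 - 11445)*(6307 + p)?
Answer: 1740680379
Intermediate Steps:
(-42716 - 11445)*(6307 + p) = (-42716 - 11445)*(6307 - 38446) = -54161*(-32139) = 1740680379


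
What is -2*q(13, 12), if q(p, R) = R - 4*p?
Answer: 80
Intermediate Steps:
-2*q(13, 12) = -2*(12 - 4*13) = -2*(12 - 52) = -2*(-40) = 80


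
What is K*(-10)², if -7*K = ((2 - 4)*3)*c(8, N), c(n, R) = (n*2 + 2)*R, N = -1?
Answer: -10800/7 ≈ -1542.9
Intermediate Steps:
c(n, R) = R*(2 + 2*n) (c(n, R) = (2*n + 2)*R = (2 + 2*n)*R = R*(2 + 2*n))
K = -108/7 (K = -(2 - 4)*3*2*(-1)*(1 + 8)/7 = -(-2*3)*2*(-1)*9/7 = -(-6)*(-18)/7 = -⅐*108 = -108/7 ≈ -15.429)
K*(-10)² = -108/7*(-10)² = -108/7*100 = -10800/7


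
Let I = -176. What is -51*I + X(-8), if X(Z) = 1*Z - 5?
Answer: 8963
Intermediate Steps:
X(Z) = -5 + Z (X(Z) = Z - 5 = -5 + Z)
-51*I + X(-8) = -51*(-176) + (-5 - 8) = 8976 - 13 = 8963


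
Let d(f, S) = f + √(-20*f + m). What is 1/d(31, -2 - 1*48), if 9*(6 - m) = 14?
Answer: 279/14189 - 6*I*√1385/14189 ≈ 0.019663 - 0.015737*I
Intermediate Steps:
m = 40/9 (m = 6 - ⅑*14 = 6 - 14/9 = 40/9 ≈ 4.4444)
d(f, S) = f + √(40/9 - 20*f) (d(f, S) = f + √(-20*f + 40/9) = f + √(40/9 - 20*f))
1/d(31, -2 - 1*48) = 1/(31 + 2*√(10 - 45*31)/3) = 1/(31 + 2*√(10 - 1395)/3) = 1/(31 + 2*√(-1385)/3) = 1/(31 + 2*(I*√1385)/3) = 1/(31 + 2*I*√1385/3)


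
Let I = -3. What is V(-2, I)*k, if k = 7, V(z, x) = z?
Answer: -14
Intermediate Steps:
V(-2, I)*k = -2*7 = -14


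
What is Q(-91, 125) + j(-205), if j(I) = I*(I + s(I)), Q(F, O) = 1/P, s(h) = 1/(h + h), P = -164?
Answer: 6892181/164 ≈ 42026.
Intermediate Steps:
s(h) = 1/(2*h)
Q(F, O) = -1/164 (Q(F, O) = 1/(-164) = -1/164)
j(I) = I*(I + 1/(2*I))
Q(-91, 125) + j(-205) = -1/164 + (1/2 + (-205)**2) = -1/164 + (1/2 + 42025) = -1/164 + 84051/2 = 6892181/164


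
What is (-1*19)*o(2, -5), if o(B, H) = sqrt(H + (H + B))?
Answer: -38*I*sqrt(2) ≈ -53.74*I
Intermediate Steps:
o(B, H) = sqrt(B + 2*H) (o(B, H) = sqrt(H + (B + H)) = sqrt(B + 2*H))
(-1*19)*o(2, -5) = (-1*19)*sqrt(2 + 2*(-5)) = -19*sqrt(2 - 10) = -38*I*sqrt(2)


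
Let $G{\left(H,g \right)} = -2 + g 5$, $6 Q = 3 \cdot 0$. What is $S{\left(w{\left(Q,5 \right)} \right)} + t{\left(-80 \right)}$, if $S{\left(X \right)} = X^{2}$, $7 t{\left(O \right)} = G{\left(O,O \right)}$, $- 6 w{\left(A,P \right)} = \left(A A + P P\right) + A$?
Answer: $- \frac{10097}{252} \approx -40.067$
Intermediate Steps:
$Q = 0$ ($Q = \frac{3 \cdot 0}{6} = \frac{1}{6} \cdot 0 = 0$)
$w{\left(A,P \right)} = - \frac{A}{6} - \frac{A^{2}}{6} - \frac{P^{2}}{6}$ ($w{\left(A,P \right)} = - \frac{\left(A A + P P\right) + A}{6} = - \frac{\left(A^{2} + P^{2}\right) + A}{6} = - \frac{A + A^{2} + P^{2}}{6} = - \frac{A}{6} - \frac{A^{2}}{6} - \frac{P^{2}}{6}$)
$G{\left(H,g \right)} = -2 + 5 g$
$t{\left(O \right)} = - \frac{2}{7} + \frac{5 O}{7}$ ($t{\left(O \right)} = \frac{-2 + 5 O}{7} = - \frac{2}{7} + \frac{5 O}{7}$)
$S{\left(w{\left(Q,5 \right)} \right)} + t{\left(-80 \right)} = \left(\left(- \frac{1}{6}\right) 0 - \frac{0^{2}}{6} - \frac{5^{2}}{6}\right)^{2} + \left(- \frac{2}{7} + \frac{5}{7} \left(-80\right)\right) = \left(0 - 0 - \frac{25}{6}\right)^{2} - \frac{402}{7} = \left(0 + 0 - \frac{25}{6}\right)^{2} - \frac{402}{7} = \left(- \frac{25}{6}\right)^{2} - \frac{402}{7} = \frac{625}{36} - \frac{402}{7} = - \frac{10097}{252}$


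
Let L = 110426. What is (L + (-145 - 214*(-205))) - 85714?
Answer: 68437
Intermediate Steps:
(L + (-145 - 214*(-205))) - 85714 = (110426 + (-145 - 214*(-205))) - 85714 = (110426 + (-145 + 43870)) - 85714 = (110426 + 43725) - 85714 = 154151 - 85714 = 68437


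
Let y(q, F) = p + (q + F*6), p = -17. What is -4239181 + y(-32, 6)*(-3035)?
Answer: -4199726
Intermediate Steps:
y(q, F) = -17 + q + 6*F (y(q, F) = -17 + (q + F*6) = -17 + (q + 6*F) = -17 + q + 6*F)
-4239181 + y(-32, 6)*(-3035) = -4239181 + (-17 - 32 + 6*6)*(-3035) = -4239181 + (-17 - 32 + 36)*(-3035) = -4239181 - 13*(-3035) = -4239181 + 39455 = -4199726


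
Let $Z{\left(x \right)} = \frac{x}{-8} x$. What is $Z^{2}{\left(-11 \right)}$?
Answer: $\frac{14641}{64} \approx 228.77$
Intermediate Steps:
$Z{\left(x \right)} = - \frac{x^{2}}{8}$ ($Z{\left(x \right)} = x \left(- \frac{1}{8}\right) x = - \frac{x}{8} x = - \frac{x^{2}}{8}$)
$Z^{2}{\left(-11 \right)} = \left(- \frac{\left(-11\right)^{2}}{8}\right)^{2} = \left(\left(- \frac{1}{8}\right) 121\right)^{2} = \left(- \frac{121}{8}\right)^{2} = \frac{14641}{64}$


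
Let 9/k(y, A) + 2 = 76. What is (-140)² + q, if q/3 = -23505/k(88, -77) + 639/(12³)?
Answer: -35852089/64 ≈ -5.6019e+5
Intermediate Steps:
k(y, A) = 9/74 (k(y, A) = 9/(-2 + 76) = 9/74)
q = -37106489/64 (q = 3*(-23505/9/74 + 639/(12³)) = 3*(-23505*74/9 + 639/1728) = 3*(-579790/3 + 639*(1/1728)) = 3*(-579790/3 + 71/192) = 3*(-37106489/192) = -37106489/64 ≈ -5.7979e+5)
(-140)² + q = (-140)² - 37106489/64 = 19600 - 37106489/64 = -35852089/64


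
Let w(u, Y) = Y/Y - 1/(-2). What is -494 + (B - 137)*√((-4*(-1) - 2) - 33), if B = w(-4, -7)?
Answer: -494 - 271*I*√31/2 ≈ -494.0 - 754.43*I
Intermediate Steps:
w(u, Y) = 3/2 (w(u, Y) = 1 - 1*(-½) = 1 + ½ = 3/2)
B = 3/2 ≈ 1.5000
-494 + (B - 137)*√((-4*(-1) - 2) - 33) = -494 + (3/2 - 137)*√((-4*(-1) - 2) - 33) = -494 - 271*√((4 - 2) - 33)/2 = -494 - 271*√(2 - 33)/2 = -494 - 271*I*√31/2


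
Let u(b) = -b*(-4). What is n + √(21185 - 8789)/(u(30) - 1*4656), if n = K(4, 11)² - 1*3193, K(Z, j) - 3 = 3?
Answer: -3157 - √3099/2268 ≈ -3157.0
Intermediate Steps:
K(Z, j) = 6 (K(Z, j) = 3 + 3 = 6)
u(b) = 4*b
n = -3157 (n = 6² - 1*3193 = 36 - 3193 = -3157)
n + √(21185 - 8789)/(u(30) - 1*4656) = -3157 + √(21185 - 8789)/(4*30 - 1*4656) = -3157 + √12396/(120 - 4656) = -3157 + (2*√3099)/(-4536) = -3157 + (2*√3099)*(-1/4536) = -3157 - √3099/2268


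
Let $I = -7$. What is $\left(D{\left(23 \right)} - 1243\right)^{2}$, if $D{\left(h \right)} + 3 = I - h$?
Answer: $1628176$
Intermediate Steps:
$D{\left(h \right)} = -10 - h$ ($D{\left(h \right)} = -3 - \left(7 + h\right) = -10 - h$)
$\left(D{\left(23 \right)} - 1243\right)^{2} = \left(\left(-10 - 23\right) - 1243\right)^{2} = \left(-33 - 1243\right)^{2} = \left(-1276\right)^{2} = 1628176$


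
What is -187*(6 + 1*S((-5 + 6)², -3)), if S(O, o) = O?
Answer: -1309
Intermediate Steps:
-187*(6 + 1*S((-5 + 6)², -3)) = -187*(6 + 1*(-5 + 6)²) = -187*(6 + 1*1²) = -187*(6 + 1*1) = -187*(6 + 1) = -187*7 = -1309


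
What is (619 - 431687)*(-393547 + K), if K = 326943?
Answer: 28710853072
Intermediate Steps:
(619 - 431687)*(-393547 + K) = (619 - 431687)*(-393547 + 326943) = -431068*(-66604) = 28710853072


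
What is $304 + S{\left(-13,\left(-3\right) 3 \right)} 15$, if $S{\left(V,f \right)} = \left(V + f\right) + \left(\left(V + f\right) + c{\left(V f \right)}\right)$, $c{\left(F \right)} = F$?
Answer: $1399$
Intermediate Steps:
$S{\left(V,f \right)} = 2 V + 2 f + V f$ ($S{\left(V,f \right)} = \left(V + f\right) + \left(\left(V + f\right) + V f\right) = \left(V + f\right) + \left(V + f + V f\right) = 2 V + 2 f + V f$)
$304 + S{\left(-13,\left(-3\right) 3 \right)} 15 = 304 + \left(2 \left(-13\right) + 2 \left(\left(-3\right) 3\right) - 13 \left(\left(-3\right) 3\right)\right) 15 = 304 + \left(-26 + 2 \left(-9\right) - -117\right) 15 = 304 + \left(-26 - 18 + 117\right) 15 = 304 + 73 \cdot 15 = 304 + 1095 = 1399$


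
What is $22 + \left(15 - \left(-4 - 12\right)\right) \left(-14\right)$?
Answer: $-412$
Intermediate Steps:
$22 + \left(15 - \left(-4 - 12\right)\right) \left(-14\right) = 22 + \left(15 - -16\right) \left(-14\right) = 22 + \left(15 + 16\right) \left(-14\right) = 22 + 31 \left(-14\right) = 22 - 434 = -412$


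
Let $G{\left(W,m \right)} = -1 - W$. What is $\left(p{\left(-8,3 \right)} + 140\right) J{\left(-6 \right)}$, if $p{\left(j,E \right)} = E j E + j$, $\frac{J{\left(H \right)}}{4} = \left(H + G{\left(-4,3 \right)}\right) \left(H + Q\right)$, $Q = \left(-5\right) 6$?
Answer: $25920$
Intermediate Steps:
$Q = -30$
$J{\left(H \right)} = 4 \left(-30 + H\right) \left(3 + H\right)$ ($J{\left(H \right)} = 4 \left(H - -3\right) \left(H - 30\right) = 4 \left(H + \left(-1 + 4\right)\right) \left(-30 + H\right) = 4 \left(H + 3\right) \left(-30 + H\right) = 4 \left(3 + H\right) \left(-30 + H\right) = 4 \left(-30 + H\right) \left(3 + H\right)$)
$p{\left(j,E \right)} = j + j E^{2}$ ($p{\left(j,E \right)} = j E^{2} + j = j + j E^{2}$)
$\left(p{\left(-8,3 \right)} + 140\right) J{\left(-6 \right)} = \left(- 8 \left(1 + 3^{2}\right) + 140\right) \left(-360 - -648 + 4 \left(-6\right)^{2}\right) = \left(- 8 \left(1 + 9\right) + 140\right) \left(-360 + 648 + 4 \cdot 36\right) = \left(\left(-8\right) 10 + 140\right) \left(-360 + 648 + 144\right) = \left(-80 + 140\right) 432 = 60 \cdot 432 = 25920$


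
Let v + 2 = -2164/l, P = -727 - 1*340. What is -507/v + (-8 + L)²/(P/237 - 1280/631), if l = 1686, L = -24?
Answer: -6465171867/2703331216 ≈ -2.3916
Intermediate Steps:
P = -1067 (P = -727 - 340 = -1067)
v = -2768/843 (v = -2 - 2164/1686 = -2 - 2164*1/1686 = -2 - 1082/843 = -2768/843 ≈ -3.2835)
-507/v + (-8 + L)²/(P/237 - 1280/631) = -507/(-2768/843) + (-8 - 24)²/(-1067/237 - 1280/631) = -507*(-843/2768) + (-32)²/(-1067*1/237 - 1280*1/631) = 427401/2768 + 1024/(-1067/237 - 1280/631) = 427401/2768 + 1024/(-976637/149547) = 427401/2768 + 1024*(-149547/976637) = 427401/2768 - 153136128/976637 = -6465171867/2703331216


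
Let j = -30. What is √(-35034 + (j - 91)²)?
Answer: I*√20393 ≈ 142.8*I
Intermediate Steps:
√(-35034 + (j - 91)²) = √(-35034 + (-30 - 91)²) = √(-35034 + (-121)²) = √(-35034 + 14641) = √(-20393) = I*√20393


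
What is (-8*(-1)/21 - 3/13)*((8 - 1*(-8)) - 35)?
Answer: -779/273 ≈ -2.8535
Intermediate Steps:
(-8*(-1)/21 - 3/13)*((8 - 1*(-8)) - 35) = (8*(1/21) - 3*1/13)*((8 + 8) - 35) = (8/21 - 3/13)*(16 - 35) = (41/273)*(-19) = -779/273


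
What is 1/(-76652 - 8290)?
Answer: -1/84942 ≈ -1.1773e-5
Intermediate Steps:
1/(-76652 - 8290) = 1/(-84942) = -1/84942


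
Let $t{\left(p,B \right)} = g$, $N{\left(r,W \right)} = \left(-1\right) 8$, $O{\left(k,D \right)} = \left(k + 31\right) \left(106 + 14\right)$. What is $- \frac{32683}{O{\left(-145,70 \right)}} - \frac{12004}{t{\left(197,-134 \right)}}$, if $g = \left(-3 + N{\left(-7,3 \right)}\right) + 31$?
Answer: $- \frac{8178053}{13680} \approx -597.81$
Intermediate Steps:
$O{\left(k,D \right)} = 3720 + 120 k$ ($O{\left(k,D \right)} = \left(31 + k\right) 120 = 3720 + 120 k$)
$N{\left(r,W \right)} = -8$
$g = 20$ ($g = \left(-3 - 8\right) + 31 = -11 + 31 = 20$)
$t{\left(p,B \right)} = 20$
$- \frac{32683}{O{\left(-145,70 \right)}} - \frac{12004}{t{\left(197,-134 \right)}} = - \frac{32683}{3720 + 120 \left(-145\right)} - \frac{12004}{20} = - \frac{32683}{3720 - 17400} - \frac{3001}{5} = - \frac{32683}{-13680} - \frac{3001}{5} = \left(-32683\right) \left(- \frac{1}{13680}\right) - \frac{3001}{5} = \frac{32683}{13680} - \frac{3001}{5} = - \frac{8178053}{13680}$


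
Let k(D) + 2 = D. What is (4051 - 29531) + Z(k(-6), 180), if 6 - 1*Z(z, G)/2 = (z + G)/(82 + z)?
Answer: -942488/37 ≈ -25473.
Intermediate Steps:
k(D) = -2 + D
Z(z, G) = 12 - 2*(G + z)/(82 + z) (Z(z, G) = 12 - 2*(z + G)/(82 + z) = 12 - 2*(G + z)/(82 + z))
(4051 - 29531) + Z(k(-6), 180) = (4051 - 29531) + 2*(492 - 1*180 + 5*(-2 - 6))/(82 + (-2 - 6)) = -25480 + 2*(492 - 180 + 5*(-8))/(82 - 8) = -25480 + 2*(492 - 180 - 40)/74 = -25480 + 2*(1/74)*272 = -25480 + 272/37 = -942488/37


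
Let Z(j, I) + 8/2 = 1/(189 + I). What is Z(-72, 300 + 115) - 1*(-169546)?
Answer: 102403369/604 ≈ 1.6954e+5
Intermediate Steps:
Z(j, I) = -4 + 1/(189 + I)
Z(-72, 300 + 115) - 1*(-169546) = (-755 - 4*(300 + 115))/(189 + (300 + 115)) - 1*(-169546) = (-755 - 4*415)/(189 + 415) + 169546 = (-755 - 1660)/604 + 169546 = (1/604)*(-2415) + 169546 = -2415/604 + 169546 = 102403369/604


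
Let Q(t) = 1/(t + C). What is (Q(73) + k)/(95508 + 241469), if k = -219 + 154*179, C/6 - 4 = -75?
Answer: 9653490/118952881 ≈ 0.081154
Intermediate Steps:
C = -426 (C = 24 + 6*(-75) = 24 - 450 = -426)
Q(t) = 1/(-426 + t) (Q(t) = 1/(t - 426) = 1/(-426 + t))
k = 27347 (k = -219 + 27566 = 27347)
(Q(73) + k)/(95508 + 241469) = (1/(-426 + 73) + 27347)/(95508 + 241469) = (1/(-353) + 27347)/336977 = (-1/353 + 27347)*(1/336977) = (9653490/353)*(1/336977) = 9653490/118952881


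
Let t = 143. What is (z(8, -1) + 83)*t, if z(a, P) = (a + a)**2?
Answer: 48477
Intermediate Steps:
z(a, P) = 4*a**2 (z(a, P) = (2*a)**2 = 4*a**2)
(z(8, -1) + 83)*t = (4*8**2 + 83)*143 = (4*64 + 83)*143 = (256 + 83)*143 = 339*143 = 48477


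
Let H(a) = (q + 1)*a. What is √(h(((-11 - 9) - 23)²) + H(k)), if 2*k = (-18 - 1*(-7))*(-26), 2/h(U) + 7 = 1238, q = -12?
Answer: I*√2383660391/1231 ≈ 39.661*I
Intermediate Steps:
h(U) = 2/1231 (h(U) = 2/(-7 + 1238) = 2/1231)
k = 143 (k = ((-18 - 1*(-7))*(-26))/2 = ((-18 + 7)*(-26))/2 = (-11*(-26))/2 = (½)*286 = 143)
H(a) = -11*a (H(a) = (-12 + 1)*a = -11*a)
√(h(((-11 - 9) - 23)²) + H(k)) = √(2/1231 - 11*143) = √(2/1231 - 1573) = √(-1936361/1231) = I*√2383660391/1231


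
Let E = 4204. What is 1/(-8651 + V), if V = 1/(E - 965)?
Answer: -3239/28020588 ≈ -0.00011559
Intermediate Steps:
V = 1/3239 (V = 1/(4204 - 965) = 1/3239 ≈ 0.00030874)
1/(-8651 + V) = 1/(-8651 + 1/3239) = 1/(-28020588/3239) = -3239/28020588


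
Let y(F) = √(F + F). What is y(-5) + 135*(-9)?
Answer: -1215 + I*√10 ≈ -1215.0 + 3.1623*I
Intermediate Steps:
y(F) = √2*√F (y(F) = √(2*F) = √2*√F)
y(-5) + 135*(-9) = √2*√(-5) + 135*(-9) = √2*(I*√5) - 1215 = I*√10 - 1215 = -1215 + I*√10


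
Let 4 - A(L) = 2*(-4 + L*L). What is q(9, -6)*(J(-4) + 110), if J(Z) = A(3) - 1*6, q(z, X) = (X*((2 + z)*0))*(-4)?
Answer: 0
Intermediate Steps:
A(L) = 12 - 2*L² (A(L) = 4 - 2*(-4 + L*L) = 4 - 2*(-4 + L²) = 4 - (-8 + 2*L²) = 4 + (8 - 2*L²) = 12 - 2*L²)
q(z, X) = 0 (q(z, X) = (X*0)*(-4) = 0*(-4) = 0)
J(Z) = -12 (J(Z) = (12 - 2*3²) - 1*6 = (12 - 2*9) - 6 = (12 - 18) - 6 = -6 - 6 = -12)
q(9, -6)*(J(-4) + 110) = 0*(-12 + 110) = 0*98 = 0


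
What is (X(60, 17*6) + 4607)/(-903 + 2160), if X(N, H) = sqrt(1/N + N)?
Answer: 4607/1257 + sqrt(54015)/37710 ≈ 3.6712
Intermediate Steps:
X(N, H) = sqrt(N + 1/N)
(X(60, 17*6) + 4607)/(-903 + 2160) = (sqrt(60 + 1/60) + 4607)/(-903 + 2160) = (sqrt(60 + 1/60) + 4607)/1257 = (sqrt(3601/60) + 4607)*(1/1257) = (sqrt(54015)/30 + 4607)*(1/1257) = (4607 + sqrt(54015)/30)*(1/1257) = 4607/1257 + sqrt(54015)/37710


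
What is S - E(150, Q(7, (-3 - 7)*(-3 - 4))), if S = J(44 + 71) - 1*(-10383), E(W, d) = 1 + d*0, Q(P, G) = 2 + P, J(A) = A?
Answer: 10497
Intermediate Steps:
E(W, d) = 1 (E(W, d) = 1 + 0 = 1)
S = 10498 (S = (44 + 71) - 1*(-10383) = 115 + 10383 = 10498)
S - E(150, Q(7, (-3 - 7)*(-3 - 4))) = 10498 - 1*1 = 10498 - 1 = 10497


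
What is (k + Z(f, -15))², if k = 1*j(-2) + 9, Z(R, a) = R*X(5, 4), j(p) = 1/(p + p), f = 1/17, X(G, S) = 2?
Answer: 363609/4624 ≈ 78.635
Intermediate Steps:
f = 1/17 ≈ 0.058824
j(p) = 1/(2*p)
Z(R, a) = 2*R (Z(R, a) = R*2 = 2*R)
k = 35/4 (k = 1*((½)/(-2)) + 9 = 1*((½)*(-½)) + 9 = 1*(-¼) + 9 = -¼ + 9 = 35/4 ≈ 8.7500)
(k + Z(f, -15))² = (35/4 + 2*(1/17))² = (35/4 + 2/17)² = (603/68)² = 363609/4624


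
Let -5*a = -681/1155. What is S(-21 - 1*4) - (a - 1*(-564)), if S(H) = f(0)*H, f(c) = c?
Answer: -1085927/1925 ≈ -564.12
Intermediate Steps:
a = 227/1925 (a = -(-681)/(5*1155) = -⅕*(-227/385) = 227/1925 ≈ 0.11792)
S(H) = 0 (S(H) = 0*H = 0)
S(-21 - 1*4) - (a - 1*(-564)) = 0 - (227/1925 - 1*(-564)) = 0 - (227/1925 + 564) = 0 - 1*1085927/1925 = 0 - 1085927/1925 = -1085927/1925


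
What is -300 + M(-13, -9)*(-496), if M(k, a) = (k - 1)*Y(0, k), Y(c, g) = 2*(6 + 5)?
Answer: 152468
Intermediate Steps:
Y(c, g) = 22 (Y(c, g) = 2*11 = 22)
M(k, a) = -22 + 22*k (M(k, a) = (k - 1)*22 = (-1 + k)*22 = -22 + 22*k)
-300 + M(-13, -9)*(-496) = -300 + (-22 + 22*(-13))*(-496) = -300 + (-22 - 286)*(-496) = -300 - 308*(-496) = -300 + 152768 = 152468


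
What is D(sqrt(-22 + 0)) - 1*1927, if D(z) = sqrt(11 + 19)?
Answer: -1927 + sqrt(30) ≈ -1921.5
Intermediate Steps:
D(z) = sqrt(30)
D(sqrt(-22 + 0)) - 1*1927 = sqrt(30) - 1*1927 = sqrt(30) - 1927 = -1927 + sqrt(30)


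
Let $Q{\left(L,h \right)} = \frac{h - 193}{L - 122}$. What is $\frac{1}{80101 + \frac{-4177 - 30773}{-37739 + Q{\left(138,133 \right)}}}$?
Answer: $\frac{150971}{12093067871} \approx 1.2484 \cdot 10^{-5}$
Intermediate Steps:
$Q{\left(L,h \right)} = \frac{-193 + h}{-122 + L}$
$\frac{1}{80101 + \frac{-4177 - 30773}{-37739 + Q{\left(138,133 \right)}}} = \frac{1}{80101 + \frac{-4177 - 30773}{-37739 + \frac{-193 + 133}{-122 + 138}}} = \frac{1}{80101 - \frac{34950}{-37739 + \frac{1}{16} \left(-60\right)}} = \frac{1}{80101 - \frac{34950}{-37739 - \frac{15}{4}}} = \frac{1}{80101 - \frac{34950}{- \frac{150971}{4}}} = \frac{1}{80101 - - \frac{139800}{150971}} = \frac{1}{80101 + \frac{139800}{150971}} = \frac{1}{\frac{12093067871}{150971}} = \frac{150971}{12093067871}$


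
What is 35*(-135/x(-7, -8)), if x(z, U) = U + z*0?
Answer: 4725/8 ≈ 590.63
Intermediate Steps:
x(z, U) = U (x(z, U) = U + 0 = U)
35*(-135/x(-7, -8)) = 35*(-135/(-8)) = 35*(-135*(-⅛)) = 35*(135/8) = 4725/8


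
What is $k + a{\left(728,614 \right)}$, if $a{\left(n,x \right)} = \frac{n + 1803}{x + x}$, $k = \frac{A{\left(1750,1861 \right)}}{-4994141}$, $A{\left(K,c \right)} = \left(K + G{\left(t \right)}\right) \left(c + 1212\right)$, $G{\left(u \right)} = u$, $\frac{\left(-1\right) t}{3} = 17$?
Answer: $\frac{6228749715}{6132805148} \approx 1.0156$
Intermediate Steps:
$t = -51$ ($t = \left(-3\right) 17 = -51$)
$A{\left(K,c \right)} = \left(-51 + K\right) \left(1212 + c\right)$ ($A{\left(K,c \right)} = \left(K - 51\right) \left(c + 1212\right) = \left(-51 + K\right) \left(1212 + c\right)$)
$k = - \frac{5221027}{4994141}$ ($k = \frac{-61812 - 94911 + 1212 \cdot 1750 + 1750 \cdot 1861}{-4994141} = \left(-61812 - 94911 + 2121000 + 3256750\right) \left(- \frac{1}{4994141}\right) = 5221027 \left(- \frac{1}{4994141}\right) = - \frac{5221027}{4994141} \approx -1.0454$)
$a{\left(n,x \right)} = \frac{1803 + n}{2 x}$
$k + a{\left(728,614 \right)} = - \frac{5221027}{4994141} + \frac{1803 + 728}{2 \cdot 614} = - \frac{5221027}{4994141} + \frac{1}{2} \cdot \frac{1}{614} \cdot 2531 = - \frac{5221027}{4994141} + \frac{2531}{1228} = \frac{6228749715}{6132805148}$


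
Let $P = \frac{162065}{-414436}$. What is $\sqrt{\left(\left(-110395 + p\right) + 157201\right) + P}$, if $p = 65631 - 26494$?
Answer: $\frac{\sqrt{3690315427598547}}{207218} \approx 293.16$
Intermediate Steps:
$p = 39137$ ($p = 65631 - 26494 = 39137$)
$P = - \frac{162065}{414436}$ ($P = 162065 \left(- \frac{1}{414436}\right) = - \frac{162065}{414436} \approx -0.39105$)
$\sqrt{\left(\left(-110395 + p\right) + 157201\right) + P} = \sqrt{\left(\left(-110395 + 39137\right) + 157201\right) - \frac{162065}{414436}} = \sqrt{\left(-71258 + 157201\right) - \frac{162065}{414436}} = \sqrt{85943 - \frac{162065}{414436}} = \sqrt{\frac{35617711083}{414436}} = \frac{\sqrt{3690315427598547}}{207218}$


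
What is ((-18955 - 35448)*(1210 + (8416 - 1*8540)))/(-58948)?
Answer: 29540829/29474 ≈ 1002.3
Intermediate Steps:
((-18955 - 35448)*(1210 + (8416 - 1*8540)))/(-58948) = -54403*(1210 + (8416 - 8540))*(-1/58948) = -54403*(1210 - 124)*(-1/58948) = -54403*1086*(-1/58948) = -59081658*(-1/58948) = 29540829/29474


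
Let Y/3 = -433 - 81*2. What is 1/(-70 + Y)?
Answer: -1/1855 ≈ -0.00053908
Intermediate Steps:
Y = -1785 (Y = 3*(-433 - 81*2) = 3*(-433 - 162) = 3*(-595) = -1785)
1/(-70 + Y) = 1/(-70 - 1785) = 1/(-1855) = -1/1855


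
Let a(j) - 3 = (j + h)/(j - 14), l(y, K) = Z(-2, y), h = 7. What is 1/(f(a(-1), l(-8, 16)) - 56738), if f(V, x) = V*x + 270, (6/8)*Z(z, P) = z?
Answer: -15/847124 ≈ -1.7707e-5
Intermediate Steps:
Z(z, P) = 4*z/3
l(y, K) = -8/3 (l(y, K) = (4/3)*(-2) = -8/3)
a(j) = 3 + (7 + j)/(-14 + j) (a(j) = 3 + (j + 7)/(j - 14) = 3 + (7 + j)/(-14 + j))
f(V, x) = 270 + V*x
1/(f(a(-1), l(-8, 16)) - 56738) = 1/((270 + ((-35 + 4*(-1))/(-14 - 1))*(-8/3)) - 56738) = 1/((270 + ((-35 - 4)/(-15))*(-8/3)) - 56738) = 1/((270 - 1/15*(-39)*(-8/3)) - 56738) = 1/((270 + (13/5)*(-8/3)) - 56738) = 1/((270 - 104/15) - 56738) = 1/(3946/15 - 56738) = 1/(-847124/15) = -15/847124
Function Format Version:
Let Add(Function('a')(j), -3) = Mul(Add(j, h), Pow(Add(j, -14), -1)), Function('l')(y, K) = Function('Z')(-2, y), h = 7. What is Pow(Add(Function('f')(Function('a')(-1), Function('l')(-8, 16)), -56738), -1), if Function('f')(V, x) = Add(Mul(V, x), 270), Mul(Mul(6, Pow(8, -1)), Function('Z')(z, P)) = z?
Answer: Rational(-15, 847124) ≈ -1.7707e-5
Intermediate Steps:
Function('Z')(z, P) = Mul(Rational(4, 3), z)
Function('l')(y, K) = Rational(-8, 3) (Function('l')(y, K) = Mul(Rational(4, 3), -2) = Rational(-8, 3))
Function('a')(j) = Add(3, Mul(Pow(Add(-14, j), -1), Add(7, j))) (Function('a')(j) = Add(3, Mul(Add(j, 7), Pow(Add(j, -14), -1))) = Add(3, Mul(Add(7, j), Pow(Add(-14, j), -1))) = Add(3, Mul(Pow(Add(-14, j), -1), Add(7, j))))
Function('f')(V, x) = Add(270, Mul(V, x))
Pow(Add(Function('f')(Function('a')(-1), Function('l')(-8, 16)), -56738), -1) = Pow(Add(Add(270, Mul(Mul(Pow(Add(-14, -1), -1), Add(-35, Mul(4, -1))), Rational(-8, 3))), -56738), -1) = Pow(Add(Add(270, Mul(Mul(Pow(-15, -1), Add(-35, -4)), Rational(-8, 3))), -56738), -1) = Pow(Add(Add(270, Mul(Mul(Rational(-1, 15), -39), Rational(-8, 3))), -56738), -1) = Pow(Add(Add(270, Mul(Rational(13, 5), Rational(-8, 3))), -56738), -1) = Pow(Add(Add(270, Rational(-104, 15)), -56738), -1) = Pow(Add(Rational(3946, 15), -56738), -1) = Pow(Rational(-847124, 15), -1) = Rational(-15, 847124)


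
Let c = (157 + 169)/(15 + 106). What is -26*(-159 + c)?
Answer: 491738/121 ≈ 4063.9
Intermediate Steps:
c = 326/121 ≈ 2.6942
-26*(-159 + c) = -26*(-159 + 326/121) = -26*(-18913/121) = 491738/121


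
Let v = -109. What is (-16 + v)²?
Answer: 15625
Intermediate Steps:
(-16 + v)² = (-16 - 109)² = (-125)² = 15625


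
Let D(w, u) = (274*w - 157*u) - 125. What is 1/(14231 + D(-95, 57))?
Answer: -1/20873 ≈ -4.7909e-5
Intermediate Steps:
D(w, u) = -125 - 157*u + 274*w (D(w, u) = (-157*u + 274*w) - 125 = -125 - 157*u + 274*w)
1/(14231 + D(-95, 57)) = 1/(14231 + (-125 - 157*57 + 274*(-95))) = 1/(14231 + (-125 - 8949 - 26030)) = 1/(14231 - 35104) = 1/(-20873) = -1/20873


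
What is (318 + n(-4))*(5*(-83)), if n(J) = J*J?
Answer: -138610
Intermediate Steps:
n(J) = J²
(318 + n(-4))*(5*(-83)) = (318 + (-4)²)*(5*(-83)) = (318 + 16)*(-415) = 334*(-415) = -138610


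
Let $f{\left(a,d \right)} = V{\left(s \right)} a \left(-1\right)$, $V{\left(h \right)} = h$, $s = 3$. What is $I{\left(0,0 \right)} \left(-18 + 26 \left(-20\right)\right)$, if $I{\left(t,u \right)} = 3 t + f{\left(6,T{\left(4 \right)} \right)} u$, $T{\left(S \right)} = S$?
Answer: $0$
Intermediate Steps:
$f{\left(a,d \right)} = - 3 a$ ($f{\left(a,d \right)} = 3 a \left(-1\right) = - 3 a$)
$I{\left(t,u \right)} = - 18 u + 3 t$ ($I{\left(t,u \right)} = 3 t + \left(-3\right) 6 u = 3 t - 18 u = - 18 u + 3 t$)
$I{\left(0,0 \right)} \left(-18 + 26 \left(-20\right)\right) = \left(\left(-18\right) 0 + 3 \cdot 0\right) \left(-18 + 26 \left(-20\right)\right) = \left(0 + 0\right) \left(-18 - 520\right) = 0 \left(-538\right) = 0$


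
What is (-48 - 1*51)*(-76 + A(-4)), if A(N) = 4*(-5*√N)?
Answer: 7524 + 3960*I ≈ 7524.0 + 3960.0*I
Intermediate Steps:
A(N) = -20*√N
(-48 - 1*51)*(-76 + A(-4)) = (-48 - 1*51)*(-76 - 40*I) = (-48 - 51)*(-76 - 40*I) = -99*(-76 - 40*I) = 7524 + 3960*I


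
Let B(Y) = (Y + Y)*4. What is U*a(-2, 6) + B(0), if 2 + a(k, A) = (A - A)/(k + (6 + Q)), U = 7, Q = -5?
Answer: -14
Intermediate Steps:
B(Y) = 8*Y (B(Y) = (2*Y)*4 = 8*Y)
a(k, A) = -2 (a(k, A) = -2 + (A - A)/(k + (6 - 5)) = -2 + 0/(k + 1) = -2 + 0/(1 + k) = -2 + 0 = -2)
U*a(-2, 6) + B(0) = 7*(-2) + 8*0 = -14 + 0 = -14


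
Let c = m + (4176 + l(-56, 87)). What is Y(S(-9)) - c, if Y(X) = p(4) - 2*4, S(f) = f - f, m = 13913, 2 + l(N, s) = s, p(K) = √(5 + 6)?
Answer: -18182 + √11 ≈ -18179.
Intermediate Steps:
p(K) = √11
l(N, s) = -2 + s
S(f) = 0
Y(X) = -8 + √11 (Y(X) = √11 - 2*4 = √11 - 8 = -8 + √11)
c = 18174 (c = 13913 + (4176 + (-2 + 87)) = 13913 + (4176 + 85) = 13913 + 4261 = 18174)
Y(S(-9)) - c = (-8 + √11) - 1*18174 = (-8 + √11) - 18174 = -18182 + √11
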